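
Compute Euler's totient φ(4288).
φ(4288) = 2112

φ is multiplicative, with φ(p^e) = p^e − p^(e−1). Factorise 4288 = 2^6 · 67. Then
  φ(4288) = (2^6 − 2^5) · (67 − 1) = 32 · 66 = 2112.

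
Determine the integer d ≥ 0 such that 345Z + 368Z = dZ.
(345, 368) = (23); d = 23

In the PID Z, (a, b) is generated by gcd(a, b). Compute gcd(368, 345) with the extended Euclidean algorithm, tracking rows (r, s, t) with s·368 + t·345 = r:
  row A: (368, 1, 0)   [1·368 + 0·345 = 368]
  row B: (345, 0, 1)   [0·368 + 1·345 = 345]
  368 = 1·345 + 23   → row C = row A − 1·row B = (23, 1, −1)   [check: 1·368 − 1·345 = 23]
  345 = 15·23 + 0   → remainder 0, stop. gcd = 23 (last nonzero row C).
So gcd(345, 368) = 23, with Bézout identity 1·368 − 1·345 = 23. Containment (⊇): the Bézout identity exhibits 23 as an element of (345, 368), giving (23) ⊆ (345, 368). Containment (⊆): since 23 | 345 and 23 | 368 (345 = 23·15, 368 = 23·16), every Z-linear combination of 345 and 368 is divisible by 23, so (345, 368) ⊆ (23). Therefore (345, 368) = (23), d = 23.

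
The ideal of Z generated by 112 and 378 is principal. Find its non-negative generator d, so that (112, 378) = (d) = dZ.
In the PID Z, (a, b) is generated by gcd(a, b). Compute gcd(378, 112) with the extended Euclidean algorithm, tracking rows (r, s, t) with s·378 + t·112 = r:
  row A: (378, 1, 0)   [1·378 + 0·112 = 378]
  row B: (112, 0, 1)   [0·378 + 1·112 = 112]
  378 = 3·112 + 42   → row C = row A − 3·row B = (42, 1, −3)   [check: 1·378 − 3·112 = 42]
  112 = 2·42 + 28   → row D = row B − 2·row C = (28, −2, 7)   [check: −2·378 + 7·112 = 28]
  42 = 1·28 + 14   → row E = row C − 1·row D = (14, 3, −10)   [check: 3·378 − 10·112 = 14]
  28 = 2·14 + 0   → remainder 0, stop. gcd = 14 (last nonzero row E).
So gcd(112, 378) = 14, with Bézout identity 3·378 − 10·112 = 14. Containment (⊇): the Bézout identity exhibits 14 as an element of (112, 378), giving (14) ⊆ (112, 378). Containment (⊆): since 14 | 112 and 14 | 378 (112 = 14·8, 378 = 14·27), every Z-linear combination of 112 and 378 is divisible by 14, so (112, 378) ⊆ (14). Therefore (112, 378) = (14), d = 14.

Final answer: (112, 378) = (14); d = 14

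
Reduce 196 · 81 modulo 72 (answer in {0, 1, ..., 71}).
Reduce the factors first: 196 ≡ 52, 81 ≡ 9 (mod 72), so 196 · 81 ≡ 52 · 9 (mod 72). 52 · 9 = 468. Dividing by 72: 468 = 6·72 + 36. So (196 · 81) mod 72 = 36.

Final answer: 36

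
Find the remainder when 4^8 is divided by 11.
9

Use repeated squaring. Binary(8) = 1000. Walk through the bits of the exponent 8 left-to-right: at each bit after the leading one, square the running value, then multiply by 4 if the bit is 1 (always reducing mod 11):
  bit 1 = 1 (leading): start with 4.
  bit 2 = 0: square 4^2 = 16 ≡ 5 (mod 11).
  bit 3 = 0: square 5^2 = 25 ≡ 3 (mod 11).
  bit 4 = 0: square 3^2 = 9 (mod 11).
Final value: 4^8 ≡ 9 (mod 11).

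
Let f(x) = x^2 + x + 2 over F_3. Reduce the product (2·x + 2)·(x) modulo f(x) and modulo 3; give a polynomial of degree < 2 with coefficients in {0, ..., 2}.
Multiply as integer polynomials: a · b = 2·x^2 + 2·x. Reducing coefficients mod 3: a · b ≡ 2·x^2 + 2·x. Now divide by f(x) = x^2 + x + 2 in F_3[x], eliminating the leading term at each step:
  leading term 2·x^2: subtract (2)·f(x) = 2·x^2 + 2·x + 1, leaving 2 (coefficients mod 3)
The degree is now < 2, so this is the remainder. Hence a · b ≡ 2 in F_3[x]/(f).

Final answer: a · b ≡ 2 (mod f(x))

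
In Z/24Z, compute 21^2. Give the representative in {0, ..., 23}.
9

Use repeated squaring. Binary(2) = 10. Walk through the bits of the exponent 2 left-to-right: at each bit after the leading one, square the running value, then multiply by 21 if the bit is 1 (always reducing mod 24):
  bit 1 = 1 (leading): start with 21.
  bit 2 = 0: square 21^2 = 441 ≡ 9 (mod 24).
Final value: 21^2 ≡ 9 (mod 24).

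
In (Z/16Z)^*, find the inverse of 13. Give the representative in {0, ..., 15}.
Apply the extended Euclidean algorithm to (16, 13), tracking rows (r, s, t) with s·16 + t·13 = r. Each division r_prev = q·r_cur + r_new produces the new row as (previous row) − q·(current row):
  row A: (16, 1, 0)   [1·16 + 0·13 = 16]
  row B: (13, 0, 1)   [0·16 + 1·13 = 13]
  16 = 1·13 + 3   → row C = row A − 1·row B = (3, 1, −1)   [check: 1·16 − 1·13 = 3]
  13 = 4·3 + 1   → row D = row B − 4·row C = (1, −4, 5)   [check: −4·16 + 5·13 = 1]
  3 = 3·1 + 0   → remainder 0, stop. gcd = 1 (last nonzero row D).
The gcd is 1, so 13 is invertible mod 16. The last nonzero row gives −4·16 + 5·13 = 1, so t = 5. So 13^(−1) ≡ 5 (mod 16). Verify: 13 · 5 = 65 ≡ 1 (mod 16). ✓

Final answer: 13^(−1) ≡ 5 (mod 16)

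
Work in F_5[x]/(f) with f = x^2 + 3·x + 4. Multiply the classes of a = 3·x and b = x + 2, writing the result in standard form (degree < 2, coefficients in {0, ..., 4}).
a · b ≡ 2·x + 3 (mod f(x))

Multiply as integer polynomials: a · b = 3·x^2 + 6·x. Reducing coefficients mod 5: a · b ≡ 3·x^2 + x. Now divide by f(x) = x^2 + 3·x + 4 in F_5[x], eliminating the leading term at each step:
  leading term 3·x^2: subtract (3)·f(x) = 3·x^2 + 4·x + 2, leaving 2·x + 3 (coefficients mod 5)
The degree is now < 2, so this is the remainder. Hence a · b ≡ 2·x + 3 in F_5[x]/(f).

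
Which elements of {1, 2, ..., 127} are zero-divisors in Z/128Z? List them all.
An element a ∈ Z/128Z (with a ≠ 0) is a zero-divisor iff gcd(a, 128) > 1 (because a is a unit precisely when gcd(a, n) = 1, and in Z/nZ every nonzero, non-unit element is a zero-divisor). Scan a = 1, ..., 127 and keep those with gcd(a, 128) > 1:
  gcd(2, 128) = 2, gcd(4, 128) = 4, gcd(6, 128) = 2, gcd(8, 128) = 8, gcd(10, 128) = 2, gcd(12, 128) = 4, gcd(14, 128) = 2, gcd(16, 128) = 16, gcd(18, 128) = 2, gcd(20, 128) = 4, gcd(22, 128) = 2, gcd(24, 128) = 8, gcd(26, 128) = 2, gcd(28, 128) = 4, gcd(30, 128) = 2, gcd(32, 128) = 32, gcd(34, 128) = 2, gcd(36, 128) = 4, gcd(38, 128) = 2, gcd(40, 128) = 8, gcd(42, 128) = 2, gcd(44, 128) = 4, gcd(46, 128) = 2, gcd(48, 128) = 16, gcd(50, 128) = 2, gcd(52, 128) = 4, gcd(54, 128) = 2, gcd(56, 128) = 8, gcd(58, 128) = 2, gcd(60, 128) = 4, gcd(62, 128) = 2, gcd(64, 128) = 64, gcd(66, 128) = 2, gcd(68, 128) = 4, gcd(70, 128) = 2, gcd(72, 128) = 8, gcd(74, 128) = 2, gcd(76, 128) = 4, gcd(78, 128) = 2, gcd(80, 128) = 16, gcd(82, 128) = 2, gcd(84, 128) = 4, gcd(86, 128) = 2, gcd(88, 128) = 8, gcd(90, 128) = 2, gcd(92, 128) = 4, gcd(94, 128) = 2, gcd(96, 128) = 32, gcd(98, 128) = 2, gcd(100, 128) = 4, gcd(102, 128) = 2, gcd(104, 128) = 8, gcd(106, 128) = 2, gcd(108, 128) = 4, gcd(110, 128) = 2, gcd(112, 128) = 16, gcd(114, 128) = 2, gcd(116, 128) = 4, gcd(118, 128) = 2, gcd(120, 128) = 8, gcd(122, 128) = 2, gcd(124, 128) = 4, gcd(126, 128) = 2.
All other a ∈ {1, ..., 127} have gcd(a, 128) = 1 and are units. So the nonzero zero-divisors are exactly the 63 values of a appearing in this scan.

Final answer: nonzero zero-divisors of Z/128Z = {2, 4, 6, 8, 10, 12, 14, 16, 18, 20, 22, 24, 26, 28, 30, 32, 34, 36, 38, 40, 42, 44, 46, 48, 50, 52, 54, 56, 58, 60, 62, 64, 66, 68, 70, 72, 74, 76, 78, 80, 82, 84, 86, 88, 90, 92, 94, 96, 98, 100, 102, 104, 106, 108, 110, 112, 114, 116, 118, 120, 122, 124, 126}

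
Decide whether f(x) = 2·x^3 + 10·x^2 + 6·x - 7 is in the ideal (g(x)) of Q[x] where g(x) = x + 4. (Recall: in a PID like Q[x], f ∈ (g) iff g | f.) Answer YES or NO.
NO

In Q[x] the ideal (g) consists of all multiples of g, so f ∈ (g) iff g | f, i.e. iff the remainder of f on division by g is 0. Divide f by g (g is monic, so eliminate the leading term of the running remainder at each step):
  leading term 2·x^3: subtract (2·x^2)·g(x) = 2·x^3 + 8·x^2, leaving 2·x^2 + 6·x - 7
  leading term 2·x^2: subtract (2·x)·g(x) = 2·x^2 + 8·x, leaving -2·x - 7
  leading term -2·x: subtract (-2)·g(x) = -2·x - 8, leaving 1
The remainder r(x) = 1 ≠ 0 (and deg r < deg g), so g ∤ f, i.e. f ∉ (g).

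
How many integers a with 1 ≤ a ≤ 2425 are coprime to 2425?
1920

The number of a ∈ {1, ..., 2425} with gcd(a, 2425) = 1 is by definition Euler's totient φ(2425). φ is multiplicative, with φ(p^e) = p^e − p^(e−1). Factorise 2425 = 5^2 · 97. Then
  φ(2425) = (5^2 − 5^1) · (97 − 1) = 20 · 96 = 1920.
So there are 1920 such integers.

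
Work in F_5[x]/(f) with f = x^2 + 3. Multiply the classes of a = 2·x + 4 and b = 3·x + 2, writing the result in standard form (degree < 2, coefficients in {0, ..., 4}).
a · b ≡ x (mod f(x))

Multiply as integer polynomials: a · b = 6·x^2 + 16·x + 8. Reducing coefficients mod 5: a · b ≡ x^2 + x + 3. Now divide by f(x) = x^2 + 3 in F_5[x], eliminating the leading term at each step:
  leading term x^2: subtract (1)·f(x) = x^2 + 3, leaving x (coefficients mod 5)
The degree is now < 2, so this is the remainder. Hence a · b ≡ x in F_5[x]/(f).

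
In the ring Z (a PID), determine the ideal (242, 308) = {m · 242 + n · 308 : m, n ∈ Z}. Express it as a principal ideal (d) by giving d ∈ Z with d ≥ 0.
In the PID Z, (a, b) is generated by gcd(a, b). Compute gcd(308, 242) with the extended Euclidean algorithm, tracking rows (r, s, t) with s·308 + t·242 = r:
  row A: (308, 1, 0)   [1·308 + 0·242 = 308]
  row B: (242, 0, 1)   [0·308 + 1·242 = 242]
  308 = 1·242 + 66   → row C = row A − 1·row B = (66, 1, −1)   [check: 1·308 − 1·242 = 66]
  242 = 3·66 + 44   → row D = row B − 3·row C = (44, −3, 4)   [check: −3·308 + 4·242 = 44]
  66 = 1·44 + 22   → row E = row C − 1·row D = (22, 4, −5)   [check: 4·308 − 5·242 = 22]
  44 = 2·22 + 0   → remainder 0, stop. gcd = 22 (last nonzero row E).
So gcd(242, 308) = 22, with Bézout identity 4·308 − 5·242 = 22. Containment (⊇): the Bézout identity exhibits 22 as an element of (242, 308), giving (22) ⊆ (242, 308). Containment (⊆): since 22 | 242 and 22 | 308 (242 = 22·11, 308 = 22·14), every Z-linear combination of 242 and 308 is divisible by 22, so (242, 308) ⊆ (22). Therefore (242, 308) = (22), d = 22.

Final answer: (242, 308) = (22); d = 22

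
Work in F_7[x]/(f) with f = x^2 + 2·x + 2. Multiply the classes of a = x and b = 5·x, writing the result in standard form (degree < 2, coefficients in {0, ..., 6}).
Multiply as integer polynomials: a · b = 5·x^2. Reducing coefficients mod 7: a · b ≡ 5·x^2. Now divide by f(x) = x^2 + 2·x + 2 in F_7[x], eliminating the leading term at each step:
  leading term 5·x^2: subtract (5)·f(x) = 5·x^2 + 3·x + 3, leaving 4·x + 4 (coefficients mod 7)
The degree is now < 2, so this is the remainder. Hence a · b ≡ 4·x + 4 in F_7[x]/(f).

Final answer: a · b ≡ 4·x + 4 (mod f(x))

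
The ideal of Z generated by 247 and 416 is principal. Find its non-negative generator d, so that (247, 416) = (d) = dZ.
(247, 416) = (13); d = 13

In the PID Z, (a, b) is generated by gcd(a, b). Compute gcd(416, 247) with the extended Euclidean algorithm, tracking rows (r, s, t) with s·416 + t·247 = r:
  row A: (416, 1, 0)   [1·416 + 0·247 = 416]
  row B: (247, 0, 1)   [0·416 + 1·247 = 247]
  416 = 1·247 + 169   → row C = row A − 1·row B = (169, 1, −1)   [check: 1·416 − 1·247 = 169]
  247 = 1·169 + 78   → row D = row B − 1·row C = (78, −1, 2)   [check: −1·416 + 2·247 = 78]
  169 = 2·78 + 13   → row E = row C − 2·row D = (13, 3, −5)   [check: 3·416 − 5·247 = 13]
  78 = 6·13 + 0   → remainder 0, stop. gcd = 13 (last nonzero row E).
So gcd(247, 416) = 13, with Bézout identity 3·416 − 5·247 = 13. Containment (⊇): the Bézout identity exhibits 13 as an element of (247, 416), giving (13) ⊆ (247, 416). Containment (⊆): since 13 | 247 and 13 | 416 (247 = 13·19, 416 = 13·32), every Z-linear combination of 247 and 416 is divisible by 13, so (247, 416) ⊆ (13). Therefore (247, 416) = (13), d = 13.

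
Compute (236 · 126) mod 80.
Reduce the factors first: 236 ≡ 76, 126 ≡ 46 (mod 80), so 236 · 126 ≡ 76 · 46 (mod 80). 76 · 46 = 3496. Dividing by 80: 3496 = 43·80 + 56. So (236 · 126) mod 80 = 56.

Final answer: 56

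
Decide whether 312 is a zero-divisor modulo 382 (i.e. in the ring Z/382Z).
YES

gcd(312, 382) = 2 > 1, so 312 is not a unit in Z/382Z. In Z/nZ every nonzero non-unit is a zero-divisor: explicitly, take b = 382/gcd = 191 ≠ 0 (mod 382); then 312·191 = 59592 = 156·382, i.e. 312·191 ≡ 0 (mod 382). So 312 is a zero-divisor.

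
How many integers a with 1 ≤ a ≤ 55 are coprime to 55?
The number of a ∈ {1, ..., 55} with gcd(a, 55) = 1 is by definition Euler's totient φ(55). φ is multiplicative, with φ(p^e) = p^e − p^(e−1). Factorise 55 = 5 · 11. Then
  φ(55) = (5 − 1) · (11 − 1) = 4 · 10 = 40.
So there are 40 such integers.

Final answer: 40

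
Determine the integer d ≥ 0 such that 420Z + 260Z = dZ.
In the PID Z, (a, b) is generated by gcd(a, b). Compute gcd(420, 260) with the extended Euclidean algorithm, tracking rows (r, s, t) with s·420 + t·260 = r:
  row A: (420, 1, 0)   [1·420 + 0·260 = 420]
  row B: (260, 0, 1)   [0·420 + 1·260 = 260]
  420 = 1·260 + 160   → row C = row A − 1·row B = (160, 1, −1)   [check: 1·420 − 1·260 = 160]
  260 = 1·160 + 100   → row D = row B − 1·row C = (100, −1, 2)   [check: −1·420 + 2·260 = 100]
  160 = 1·100 + 60   → row E = row C − 1·row D = (60, 2, −3)   [check: 2·420 − 3·260 = 60]
  100 = 1·60 + 40   → row F = row D − 1·row E = (40, −3, 5)   [check: −3·420 + 5·260 = 40]
  60 = 1·40 + 20   → row G = row E − 1·row F = (20, 5, −8)   [check: 5·420 − 8·260 = 20]
  40 = 2·20 + 0   → remainder 0, stop. gcd = 20 (last nonzero row G).
So gcd(420, 260) = 20, with Bézout identity 5·420 − 8·260 = 20. Containment (⊇): the Bézout identity exhibits 20 as an element of (420, 260), giving (20) ⊆ (420, 260). Containment (⊆): since 20 | 420 and 20 | 260 (420 = 20·21, 260 = 20·13), every Z-linear combination of 420 and 260 is divisible by 20, so (420, 260) ⊆ (20). Therefore (420, 260) = (20), d = 20.

Final answer: (420, 260) = (20); d = 20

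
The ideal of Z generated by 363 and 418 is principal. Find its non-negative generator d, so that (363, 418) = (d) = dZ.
In the PID Z, (a, b) is generated by gcd(a, b). Compute gcd(418, 363) with the extended Euclidean algorithm, tracking rows (r, s, t) with s·418 + t·363 = r:
  row A: (418, 1, 0)   [1·418 + 0·363 = 418]
  row B: (363, 0, 1)   [0·418 + 1·363 = 363]
  418 = 1·363 + 55   → row C = row A − 1·row B = (55, 1, −1)   [check: 1·418 − 1·363 = 55]
  363 = 6·55 + 33   → row D = row B − 6·row C = (33, −6, 7)   [check: −6·418 + 7·363 = 33]
  55 = 1·33 + 22   → row E = row C − 1·row D = (22, 7, −8)   [check: 7·418 − 8·363 = 22]
  33 = 1·22 + 11   → row F = row D − 1·row E = (11, −13, 15)   [check: −13·418 + 15·363 = 11]
  22 = 2·11 + 0   → remainder 0, stop. gcd = 11 (last nonzero row F).
So gcd(363, 418) = 11, with Bézout identity −13·418 + 15·363 = 11. Containment (⊇): the Bézout identity exhibits 11 as an element of (363, 418), giving (11) ⊆ (363, 418). Containment (⊆): since 11 | 363 and 11 | 418 (363 = 11·33, 418 = 11·38), every Z-linear combination of 363 and 418 is divisible by 11, so (363, 418) ⊆ (11). Therefore (363, 418) = (11), d = 11.

Final answer: (363, 418) = (11); d = 11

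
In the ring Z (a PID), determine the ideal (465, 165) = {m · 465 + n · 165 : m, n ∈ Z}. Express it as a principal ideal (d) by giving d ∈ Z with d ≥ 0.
(465, 165) = (15); d = 15

In the PID Z, (a, b) is generated by gcd(a, b). Compute gcd(465, 165) with the extended Euclidean algorithm, tracking rows (r, s, t) with s·465 + t·165 = r:
  row A: (465, 1, 0)   [1·465 + 0·165 = 465]
  row B: (165, 0, 1)   [0·465 + 1·165 = 165]
  465 = 2·165 + 135   → row C = row A − 2·row B = (135, 1, −2)   [check: 1·465 − 2·165 = 135]
  165 = 1·135 + 30   → row D = row B − 1·row C = (30, −1, 3)   [check: −1·465 + 3·165 = 30]
  135 = 4·30 + 15   → row E = row C − 4·row D = (15, 5, −14)   [check: 5·465 − 14·165 = 15]
  30 = 2·15 + 0   → remainder 0, stop. gcd = 15 (last nonzero row E).
So gcd(465, 165) = 15, with Bézout identity 5·465 − 14·165 = 15. Containment (⊇): the Bézout identity exhibits 15 as an element of (465, 165), giving (15) ⊆ (465, 165). Containment (⊆): since 15 | 465 and 15 | 165 (465 = 15·31, 165 = 15·11), every Z-linear combination of 465 and 165 is divisible by 15, so (465, 165) ⊆ (15). Therefore (465, 165) = (15), d = 15.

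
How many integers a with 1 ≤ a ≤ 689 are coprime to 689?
The number of a ∈ {1, ..., 689} with gcd(a, 689) = 1 is by definition Euler's totient φ(689). φ is multiplicative, with φ(p^e) = p^e − p^(e−1). Factorise 689 = 13 · 53. Then
  φ(689) = (13 − 1) · (53 − 1) = 12 · 52 = 624.
So there are 624 such integers.

Final answer: 624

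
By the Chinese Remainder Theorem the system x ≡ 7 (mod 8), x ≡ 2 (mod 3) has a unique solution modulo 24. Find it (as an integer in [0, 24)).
x ≡ 23 (mod 24); the representative in [0, 24) is 23

The moduli 8, 3 are pairwise coprime, so by the CRT there is a unique solution mod 8·3 = 24.
Solve by successive substitution. Start with x ≡ 7 (mod 8).
  Combine with x ≡ 2 (mod 3): write x = 7 + 8·t and require 7 + 8·t ≡ 2 (mod 3), i.e. 8·t ≡ 2 − 7 ≡ 1 (mod 3). Since 8^(−1) ≡ 2 (mod 3) (8 ≡ 2 (mod 3)), t ≡ 2·1 ≡ 2 (mod 3). So x ≡ 7 + 8·2 = 23 (mod 24).
Unique solution in [0, 24): x = 23.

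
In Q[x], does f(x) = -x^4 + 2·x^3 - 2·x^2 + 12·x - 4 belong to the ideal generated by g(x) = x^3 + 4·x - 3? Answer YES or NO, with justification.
NO

In Q[x] the ideal (g) consists of all multiples of g, so f ∈ (g) iff g | f, i.e. iff the remainder of f on division by g is 0. Divide f by g (g is monic, so eliminate the leading term of the running remainder at each step):
  leading term -x^4: subtract (-x)·g(x) = -x^4 - 4·x^2 + 3·x, leaving 2·x^3 + 2·x^2 + 9·x - 4
  leading term 2·x^3: subtract (2)·g(x) = 2·x^3 + 8·x - 6, leaving 2·x^2 + x + 2
The remainder r(x) = 2·x^2 + x + 2 ≠ 0 (and deg r < deg g), so g ∤ f, i.e. f ∉ (g).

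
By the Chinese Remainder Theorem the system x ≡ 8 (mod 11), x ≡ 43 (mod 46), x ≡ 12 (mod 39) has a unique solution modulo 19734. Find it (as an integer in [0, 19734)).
The moduli 11, 46, 39 are pairwise coprime, so by the CRT there is a unique solution mod 11·46·39 = 19734.
Solve by successive substitution. Start with x ≡ 8 (mod 11).
  Combine with x ≡ 43 (mod 46): write x = 8 + 11·t and require 8 + 11·t ≡ 43 (mod 46), i.e. 11·t ≡ 43 − 8 ≡ 35 (mod 46). Since 11^(−1) ≡ 21 (mod 46), t ≡ 21·35 ≡ 45 (mod 46). So x ≡ 8 + 11·45 = 503 (mod 506).
  Combine with x ≡ 12 (mod 39): write x = 503 + 506·t and require 503 + 506·t ≡ 12 (mod 39), i.e. 506·t ≡ 12 − 503 ≡ 16 (mod 39). Since 506^(−1) ≡ 38 (mod 39) (506 ≡ 38 (mod 39)), t ≡ 38·16 ≡ 23 (mod 39). So x ≡ 503 + 506·23 = 12141 (mod 19734).
Unique solution in [0, 19734): x = 12141.

Final answer: x ≡ 12141 (mod 19734); the representative in [0, 19734) is 12141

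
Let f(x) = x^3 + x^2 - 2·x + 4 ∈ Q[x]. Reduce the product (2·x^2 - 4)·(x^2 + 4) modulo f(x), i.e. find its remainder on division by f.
First multiply in Q[x] without reducing: a · b = 2·x^4 + 4·x^2 - 16. Now divide by f(x) = x^3 + x^2 - 2·x + 4, eliminating the leading term at each step:
  leading term 2·x^4: subtract (2·x)·f(x) = 2·x^4 + 2·x^3 - 4·x^2 + 8·x, leaving -2·x^3 + 8·x^2 - 8·x - 16
  leading term -2·x^3: subtract (-2)·f(x) = -2·x^3 - 2·x^2 + 4·x - 8, leaving 10·x^2 - 12·x - 8
The degree is now < 3, so this is the remainder. Hence a · b ≡ 10·x^2 - 12·x - 8 in Q[x]/(f).

Final answer: a · b ≡ 10·x^2 - 12·x - 8 (mod f(x))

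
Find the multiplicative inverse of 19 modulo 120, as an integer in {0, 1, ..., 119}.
19^(−1) ≡ 19 (mod 120)

Apply the extended Euclidean algorithm to (120, 19), tracking rows (r, s, t) with s·120 + t·19 = r. Each division r_prev = q·r_cur + r_new produces the new row as (previous row) − q·(current row):
  row A: (120, 1, 0)   [1·120 + 0·19 = 120]
  row B: (19, 0, 1)   [0·120 + 1·19 = 19]
  120 = 6·19 + 6   → row C = row A − 6·row B = (6, 1, −6)   [check: 1·120 − 6·19 = 6]
  19 = 3·6 + 1   → row D = row B − 3·row C = (1, −3, 19)   [check: −3·120 + 19·19 = 1]
  6 = 6·1 + 0   → remainder 0, stop. gcd = 1 (last nonzero row D).
The gcd is 1, so 19 is invertible mod 120. The last nonzero row gives −3·120 + 19·19 = 1, so t = 19. So 19^(−1) ≡ 19 (mod 120). Verify: 19 · 19 = 361 ≡ 1 (mod 120). ✓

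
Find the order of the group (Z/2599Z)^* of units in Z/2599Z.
(Z/2599Z)^* consists of the classes a with gcd(a, 2599) = 1, so its order is φ(2599). φ is multiplicative, with φ(p^e) = p^e − p^(e−1). Factorise 2599 = 23 · 113. Then
  φ(2599) = (23 − 1) · (113 − 1) = 22 · 112 = 2464.
Thus |(Z/2599Z)^*| = 2464.

Final answer: |(Z/2599Z)^*| = 2464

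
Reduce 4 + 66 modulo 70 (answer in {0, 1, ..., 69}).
Both summands are already reduced mod 70. 4 + 66 = 70; 70 = 1·70 + 0, so (4 + 66) mod 70 = 0.

Final answer: 0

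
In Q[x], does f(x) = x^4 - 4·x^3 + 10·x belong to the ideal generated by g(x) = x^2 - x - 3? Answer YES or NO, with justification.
In Q[x] the ideal (g) consists of all multiples of g, so f ∈ (g) iff g | f, i.e. iff the remainder of f on division by g is 0. Divide f by g (g is monic, so eliminate the leading term of the running remainder at each step):
  leading term x^4: subtract (x^2)·g(x) = x^4 - x^3 - 3·x^2, leaving -3·x^3 + 3·x^2 + 10·x
  leading term -3·x^3: subtract (-3·x)·g(x) = -3·x^3 + 3·x^2 + 9·x, leaving x
The remainder r(x) = x ≠ 0 (and deg r < deg g), so g ∤ f, i.e. f ∉ (g).

Final answer: NO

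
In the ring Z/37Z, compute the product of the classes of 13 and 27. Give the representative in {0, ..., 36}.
Both factors are already reduced mod 37. 13 · 27 = 351. Dividing by 37: 351 = 9·37 + 18. So (13 · 27) mod 37 = 18.

Final answer: 18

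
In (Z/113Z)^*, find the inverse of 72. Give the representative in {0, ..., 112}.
Apply the extended Euclidean algorithm to (113, 72), tracking rows (r, s, t) with s·113 + t·72 = r. Each division r_prev = q·r_cur + r_new produces the new row as (previous row) − q·(current row):
  row A: (113, 1, 0)   [1·113 + 0·72 = 113]
  row B: (72, 0, 1)   [0·113 + 1·72 = 72]
  113 = 1·72 + 41   → row C = row A − 1·row B = (41, 1, −1)   [check: 1·113 − 1·72 = 41]
  72 = 1·41 + 31   → row D = row B − 1·row C = (31, −1, 2)   [check: −1·113 + 2·72 = 31]
  41 = 1·31 + 10   → row E = row C − 1·row D = (10, 2, −3)   [check: 2·113 − 3·72 = 10]
  31 = 3·10 + 1   → row F = row D − 3·row E = (1, −7, 11)   [check: −7·113 + 11·72 = 1]
  10 = 10·1 + 0   → remainder 0, stop. gcd = 1 (last nonzero row F).
The gcd is 1, so 72 is invertible mod 113. The last nonzero row gives −7·113 + 11·72 = 1, so t = 11. So 72^(−1) ≡ 11 (mod 113). Verify: 72 · 11 = 792 ≡ 1 (mod 113). ✓

Final answer: 72^(−1) ≡ 11 (mod 113)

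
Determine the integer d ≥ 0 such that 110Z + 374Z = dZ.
In the PID Z, (a, b) is generated by gcd(a, b). Compute gcd(374, 110) with the extended Euclidean algorithm, tracking rows (r, s, t) with s·374 + t·110 = r:
  row A: (374, 1, 0)   [1·374 + 0·110 = 374]
  row B: (110, 0, 1)   [0·374 + 1·110 = 110]
  374 = 3·110 + 44   → row C = row A − 3·row B = (44, 1, −3)   [check: 1·374 − 3·110 = 44]
  110 = 2·44 + 22   → row D = row B − 2·row C = (22, −2, 7)   [check: −2·374 + 7·110 = 22]
  44 = 2·22 + 0   → remainder 0, stop. gcd = 22 (last nonzero row D).
So gcd(110, 374) = 22, with Bézout identity −2·374 + 7·110 = 22. Containment (⊇): the Bézout identity exhibits 22 as an element of (110, 374), giving (22) ⊆ (110, 374). Containment (⊆): since 22 | 110 and 22 | 374 (110 = 22·5, 374 = 22·17), every Z-linear combination of 110 and 374 is divisible by 22, so (110, 374) ⊆ (22). Therefore (110, 374) = (22), d = 22.

Final answer: (110, 374) = (22); d = 22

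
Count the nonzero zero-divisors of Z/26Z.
Z/26Z has 13 nonzero zero-divisors

In Z/26Z each nonzero element is either a unit (gcd with 26 is 1) or a zero-divisor (gcd > 1). The number of units is φ(26): factorise 26 = 2 · 13, so φ(26) = (2 − 1) · (13 − 1) = 1 · 12 = 12. The nonzero elements number 26 − 1 = 25. Hence the nonzero zero-divisors number 25 − 12 = 13.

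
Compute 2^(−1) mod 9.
2^(−1) ≡ 5 (mod 9)

Apply the extended Euclidean algorithm to (9, 2), tracking rows (r, s, t) with s·9 + t·2 = r. Each division r_prev = q·r_cur + r_new produces the new row as (previous row) − q·(current row):
  row A: (9, 1, 0)   [1·9 + 0·2 = 9]
  row B: (2, 0, 1)   [0·9 + 1·2 = 2]
  9 = 4·2 + 1   → row C = row A − 4·row B = (1, 1, −4)   [check: 1·9 − 4·2 = 1]
  2 = 2·1 + 0   → remainder 0, stop. gcd = 1 (last nonzero row C).
The gcd is 1, so 2 is invertible mod 9. The last nonzero row gives 1·9 − 4·2 = 1, so t = −4. So 2^(−1) ≡ −4 ≡ 5 (mod 9). Verify: 2 · 5 = 10 ≡ 1 (mod 9). ✓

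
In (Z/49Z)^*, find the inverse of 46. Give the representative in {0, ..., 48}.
Apply the extended Euclidean algorithm to (49, 46), tracking rows (r, s, t) with s·49 + t·46 = r. Each division r_prev = q·r_cur + r_new produces the new row as (previous row) − q·(current row):
  row A: (49, 1, 0)   [1·49 + 0·46 = 49]
  row B: (46, 0, 1)   [0·49 + 1·46 = 46]
  49 = 1·46 + 3   → row C = row A − 1·row B = (3, 1, −1)   [check: 1·49 − 1·46 = 3]
  46 = 15·3 + 1   → row D = row B − 15·row C = (1, −15, 16)   [check: −15·49 + 16·46 = 1]
  3 = 3·1 + 0   → remainder 0, stop. gcd = 1 (last nonzero row D).
The gcd is 1, so 46 is invertible mod 49. The last nonzero row gives −15·49 + 16·46 = 1, so t = 16. So 46^(−1) ≡ 16 (mod 49). Verify: 46 · 16 = 736 ≡ 1 (mod 49). ✓

Final answer: 46^(−1) ≡ 16 (mod 49)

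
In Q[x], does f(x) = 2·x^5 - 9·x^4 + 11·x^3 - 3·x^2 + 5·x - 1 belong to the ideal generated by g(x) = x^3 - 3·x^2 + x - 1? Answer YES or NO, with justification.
In Q[x] the ideal (g) consists of all multiples of g, so f ∈ (g) iff g | f, i.e. iff the remainder of f on division by g is 0. Divide f by g (g is monic, so eliminate the leading term of the running remainder at each step):
  leading term 2·x^5: subtract (2·x^2)·g(x) = 2·x^5 - 6·x^4 + 2·x^3 - 2·x^2, leaving -3·x^4 + 9·x^3 - x^2 + 5·x - 1
  leading term -3·x^4: subtract (-3·x)·g(x) = -3·x^4 + 9·x^3 - 3·x^2 + 3·x, leaving 2·x^2 + 2·x - 1
The remainder r(x) = 2·x^2 + 2·x - 1 ≠ 0 (and deg r < deg g), so g ∤ f, i.e. f ∉ (g).

Final answer: NO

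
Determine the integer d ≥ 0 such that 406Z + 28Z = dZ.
In the PID Z, (a, b) is generated by gcd(a, b). Compute gcd(406, 28) with the extended Euclidean algorithm, tracking rows (r, s, t) with s·406 + t·28 = r:
  row A: (406, 1, 0)   [1·406 + 0·28 = 406]
  row B: (28, 0, 1)   [0·406 + 1·28 = 28]
  406 = 14·28 + 14   → row C = row A − 14·row B = (14, 1, −14)   [check: 1·406 − 14·28 = 14]
  28 = 2·14 + 0   → remainder 0, stop. gcd = 14 (last nonzero row C).
So gcd(406, 28) = 14, with Bézout identity 1·406 − 14·28 = 14. Containment (⊇): the Bézout identity exhibits 14 as an element of (406, 28), giving (14) ⊆ (406, 28). Containment (⊆): since 14 | 406 and 14 | 28 (406 = 14·29, 28 = 14·2), every Z-linear combination of 406 and 28 is divisible by 14, so (406, 28) ⊆ (14). Therefore (406, 28) = (14), d = 14.

Final answer: (406, 28) = (14); d = 14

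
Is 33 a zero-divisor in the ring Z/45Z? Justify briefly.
YES

gcd(33, 45) = 3 > 1, so 33 is not a unit in Z/45Z. In Z/nZ every nonzero non-unit is a zero-divisor: explicitly, take b = 45/gcd = 15 ≠ 0 (mod 45); then 33·15 = 495 = 11·45, i.e. 33·15 ≡ 0 (mod 45). So 33 is a zero-divisor.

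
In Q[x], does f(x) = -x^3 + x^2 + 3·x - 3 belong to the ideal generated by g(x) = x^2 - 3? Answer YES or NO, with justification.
YES

In Q[x] the ideal (g) consists of all multiples of g, so f ∈ (g) iff g | f, i.e. iff the remainder of f on division by g is 0. Divide f by g (g is monic, so eliminate the leading term of the running remainder at each step):
  leading term -x^3: subtract (-x)·g(x) = -x^3 + 3·x, leaving x^2 - 3
  leading term x^2: subtract (1)·g(x) = x^2 - 3, leaving 0
The remainder is 0, so f(x) = g(x) · h(x) with h(x) = 1 - x. Hence g | f, i.e. f ∈ (g).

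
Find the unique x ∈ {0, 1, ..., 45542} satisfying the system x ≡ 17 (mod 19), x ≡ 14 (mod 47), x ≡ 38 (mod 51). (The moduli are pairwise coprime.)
The moduli 19, 47, 51 are pairwise coprime, so by the CRT there is a unique solution mod 19·47·51 = 45543.
Solve by successive substitution. Start with x ≡ 17 (mod 19).
  Combine with x ≡ 14 (mod 47): write x = 17 + 19·t and require 17 + 19·t ≡ 14 (mod 47), i.e. 19·t ≡ 14 − 17 ≡ 44 (mod 47). Since 19^(−1) ≡ 5 (mod 47), t ≡ 5·44 ≡ 32 (mod 47). So x ≡ 17 + 19·32 = 625 (mod 893).
  Combine with x ≡ 38 (mod 51): write x = 625 + 893·t and require 625 + 893·t ≡ 38 (mod 51), i.e. 893·t ≡ 38 − 625 ≡ 25 (mod 51). Since 893^(−1) ≡ 2 (mod 51) (893 ≡ 26 (mod 51)), t ≡ 2·25 ≡ 50 (mod 51). So x ≡ 625 + 893·50 = 45275 (mod 45543).
Unique solution in [0, 45543): x = 45275.

Final answer: x ≡ 45275 (mod 45543); the representative in [0, 45543) is 45275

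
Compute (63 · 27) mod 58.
Reduce the factors first: 63 ≡ 5 (mod 58), so 63 · 27 ≡ 5 · 27 (mod 58). 5 · 27 = 135. Dividing by 58: 135 = 2·58 + 19. So (63 · 27) mod 58 = 19.

Final answer: 19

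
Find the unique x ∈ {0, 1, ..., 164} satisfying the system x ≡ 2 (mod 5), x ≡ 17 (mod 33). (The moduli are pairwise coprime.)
The moduli 5, 33 are pairwise coprime, so by the CRT there is a unique solution mod 5·33 = 165.
Solve by successive substitution. Start with x ≡ 2 (mod 5).
  Combine with x ≡ 17 (mod 33): write x = 2 + 5·t and require 2 + 5·t ≡ 17 (mod 33), i.e. 5·t ≡ 17 − 2 ≡ 15 (mod 33). Since 5^(−1) ≡ 20 (mod 33), t ≡ 20·15 ≡ 3 (mod 33). So x ≡ 2 + 5·3 = 17 (mod 165).
Unique solution in [0, 165): x = 17.

Final answer: x ≡ 17 (mod 165); the representative in [0, 165) is 17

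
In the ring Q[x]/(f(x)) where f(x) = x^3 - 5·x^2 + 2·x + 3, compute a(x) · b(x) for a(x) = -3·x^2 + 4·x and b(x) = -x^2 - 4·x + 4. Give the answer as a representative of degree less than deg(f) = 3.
First multiply in Q[x] without reducing: a · b = 3·x^4 + 8·x^3 - 28·x^2 + 16·x. Now divide by f(x) = x^3 - 5·x^2 + 2·x + 3, eliminating the leading term at each step:
  leading term 3·x^4: subtract (3·x)·f(x) = 3·x^4 - 15·x^3 + 6·x^2 + 9·x, leaving 23·x^3 - 34·x^2 + 7·x
  leading term 23·x^3: subtract (23)·f(x) = 23·x^3 - 115·x^2 + 46·x + 69, leaving 81·x^2 - 39·x - 69
The degree is now < 3, so this is the remainder. Hence a · b ≡ 81·x^2 - 39·x - 69 in Q[x]/(f).

Final answer: a · b ≡ 81·x^2 - 39·x - 69 (mod f(x))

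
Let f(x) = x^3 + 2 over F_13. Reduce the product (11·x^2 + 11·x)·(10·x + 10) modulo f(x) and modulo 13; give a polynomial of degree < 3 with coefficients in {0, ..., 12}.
Multiply as integer polynomials: a · b = 110·x^3 + 220·x^2 + 110·x. Reducing coefficients mod 13: a · b ≡ 6·x^3 + 12·x^2 + 6·x. Now divide by f(x) = x^3 + 2 in F_13[x], eliminating the leading term at each step:
  leading term 6·x^3: subtract (6)·f(x) = 6·x^3 + 12, leaving 12·x^2 + 6·x + 1 (coefficients mod 13)
The degree is now < 3, so this is the remainder. Hence a · b ≡ 12·x^2 + 6·x + 1 in F_13[x]/(f).

Final answer: a · b ≡ 12·x^2 + 6·x + 1 (mod f(x))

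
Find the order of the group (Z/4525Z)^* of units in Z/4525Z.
(Z/4525Z)^* consists of the classes a with gcd(a, 4525) = 1, so its order is φ(4525). φ is multiplicative, with φ(p^e) = p^e − p^(e−1). Factorise 4525 = 5^2 · 181. Then
  φ(4525) = (5^2 − 5^1) · (181 − 1) = 20 · 180 = 3600.
Thus |(Z/4525Z)^*| = 3600.

Final answer: |(Z/4525Z)^*| = 3600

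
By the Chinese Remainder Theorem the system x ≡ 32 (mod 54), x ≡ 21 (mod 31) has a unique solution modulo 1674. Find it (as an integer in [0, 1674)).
x ≡ 734 (mod 1674); the representative in [0, 1674) is 734

The moduli 54, 31 are pairwise coprime, so by the CRT there is a unique solution mod 54·31 = 1674.
Solve by successive substitution. Start with x ≡ 32 (mod 54).
  Combine with x ≡ 21 (mod 31): write x = 32 + 54·t and require 32 + 54·t ≡ 21 (mod 31), i.e. 54·t ≡ 21 − 32 ≡ 20 (mod 31). Since 54^(−1) ≡ 27 (mod 31) (54 ≡ 23 (mod 31)), t ≡ 27·20 ≡ 13 (mod 31). So x ≡ 32 + 54·13 = 734 (mod 1674).
Unique solution in [0, 1674): x = 734.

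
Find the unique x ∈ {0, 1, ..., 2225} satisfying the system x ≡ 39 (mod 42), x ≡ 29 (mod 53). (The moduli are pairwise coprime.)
x ≡ 1089 (mod 2226); the representative in [0, 2226) is 1089

The moduli 42, 53 are pairwise coprime, so by the CRT there is a unique solution mod 42·53 = 2226.
Solve by successive substitution. Start with x ≡ 39 (mod 42).
  Combine with x ≡ 29 (mod 53): write x = 39 + 42·t and require 39 + 42·t ≡ 29 (mod 53), i.e. 42·t ≡ 29 − 39 ≡ 43 (mod 53). Since 42^(−1) ≡ 24 (mod 53), t ≡ 24·43 ≡ 25 (mod 53). So x ≡ 39 + 42·25 = 1089 (mod 2226).
Unique solution in [0, 2226): x = 1089.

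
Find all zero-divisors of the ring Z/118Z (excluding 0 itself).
An element a ∈ Z/118Z (with a ≠ 0) is a zero-divisor iff gcd(a, 118) > 1 (because a is a unit precisely when gcd(a, n) = 1, and in Z/nZ every nonzero, non-unit element is a zero-divisor). Scan a = 1, ..., 117 and keep those with gcd(a, 118) > 1:
  gcd(2, 118) = 2, gcd(4, 118) = 2, gcd(6, 118) = 2, gcd(8, 118) = 2, gcd(10, 118) = 2, gcd(12, 118) = 2, gcd(14, 118) = 2, gcd(16, 118) = 2, gcd(18, 118) = 2, gcd(20, 118) = 2, gcd(22, 118) = 2, gcd(24, 118) = 2, gcd(26, 118) = 2, gcd(28, 118) = 2, gcd(30, 118) = 2, gcd(32, 118) = 2, gcd(34, 118) = 2, gcd(36, 118) = 2, gcd(38, 118) = 2, gcd(40, 118) = 2, gcd(42, 118) = 2, gcd(44, 118) = 2, gcd(46, 118) = 2, gcd(48, 118) = 2, gcd(50, 118) = 2, gcd(52, 118) = 2, gcd(54, 118) = 2, gcd(56, 118) = 2, gcd(58, 118) = 2, gcd(59, 118) = 59, gcd(60, 118) = 2, gcd(62, 118) = 2, gcd(64, 118) = 2, gcd(66, 118) = 2, gcd(68, 118) = 2, gcd(70, 118) = 2, gcd(72, 118) = 2, gcd(74, 118) = 2, gcd(76, 118) = 2, gcd(78, 118) = 2, gcd(80, 118) = 2, gcd(82, 118) = 2, gcd(84, 118) = 2, gcd(86, 118) = 2, gcd(88, 118) = 2, gcd(90, 118) = 2, gcd(92, 118) = 2, gcd(94, 118) = 2, gcd(96, 118) = 2, gcd(98, 118) = 2, gcd(100, 118) = 2, gcd(102, 118) = 2, gcd(104, 118) = 2, gcd(106, 118) = 2, gcd(108, 118) = 2, gcd(110, 118) = 2, gcd(112, 118) = 2, gcd(114, 118) = 2, gcd(116, 118) = 2.
All other a ∈ {1, ..., 117} have gcd(a, 118) = 1 and are units. So the nonzero zero-divisors are exactly the 59 values of a appearing in this scan.

Final answer: nonzero zero-divisors of Z/118Z = {2, 4, 6, 8, 10, 12, 14, 16, 18, 20, 22, 24, 26, 28, 30, 32, 34, 36, 38, 40, 42, 44, 46, 48, 50, 52, 54, 56, 58, 59, 60, 62, 64, 66, 68, 70, 72, 74, 76, 78, 80, 82, 84, 86, 88, 90, 92, 94, 96, 98, 100, 102, 104, 106, 108, 110, 112, 114, 116}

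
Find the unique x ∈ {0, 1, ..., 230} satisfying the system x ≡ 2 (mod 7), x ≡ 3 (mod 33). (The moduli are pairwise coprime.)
The moduli 7, 33 are pairwise coprime, so by the CRT there is a unique solution mod 7·33 = 231.
Solve by successive substitution. Start with x ≡ 2 (mod 7).
  Combine with x ≡ 3 (mod 33): write x = 2 + 7·t and require 2 + 7·t ≡ 3 (mod 33), i.e. 7·t ≡ 3 − 2 ≡ 1 (mod 33). Since 7^(−1) ≡ 19 (mod 33), t ≡ 19·1 ≡ 19 (mod 33). So x ≡ 2 + 7·19 = 135 (mod 231).
Unique solution in [0, 231): x = 135.

Final answer: x ≡ 135 (mod 231); the representative in [0, 231) is 135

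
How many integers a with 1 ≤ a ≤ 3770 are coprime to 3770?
The number of a ∈ {1, ..., 3770} with gcd(a, 3770) = 1 is by definition Euler's totient φ(3770). φ is multiplicative, with φ(p^e) = p^e − p^(e−1). Factorise 3770 = 2 · 5 · 13 · 29. Then
  φ(3770) = (2 − 1) · (5 − 1) · (13 − 1) · (29 − 1) = 1 · 4 · 12 · 28 = 1344.
So there are 1344 such integers.

Final answer: 1344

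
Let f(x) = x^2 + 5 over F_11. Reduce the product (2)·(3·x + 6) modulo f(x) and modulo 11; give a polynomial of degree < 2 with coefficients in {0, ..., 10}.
a · b ≡ 6·x + 1 (mod f(x))

Multiply as integer polynomials: a · b = 6·x + 12. Reducing coefficients mod 11: a · b ≡ 6·x + 1. This already has degree < 2, so no reduction by f is needed. Hence a · b ≡ 6·x + 1 in F_11[x]/(f).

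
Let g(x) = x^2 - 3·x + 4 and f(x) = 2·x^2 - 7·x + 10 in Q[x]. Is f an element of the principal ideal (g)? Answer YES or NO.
NO

In Q[x] the ideal (g) consists of all multiples of g, so f ∈ (g) iff g | f, i.e. iff the remainder of f on division by g is 0. Divide f by g (g is monic, so eliminate the leading term of the running remainder at each step):
  leading term 2·x^2: subtract (2)·g(x) = 2·x^2 - 6·x + 8, leaving 2 - x
The remainder r(x) = 2 - x ≠ 0 (and deg r < deg g), so g ∤ f, i.e. f ∉ (g).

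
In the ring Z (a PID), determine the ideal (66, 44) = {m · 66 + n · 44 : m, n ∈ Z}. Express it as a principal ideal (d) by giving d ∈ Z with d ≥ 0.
In the PID Z, (a, b) is generated by gcd(a, b). Compute gcd(66, 44) with the extended Euclidean algorithm, tracking rows (r, s, t) with s·66 + t·44 = r:
  row A: (66, 1, 0)   [1·66 + 0·44 = 66]
  row B: (44, 0, 1)   [0·66 + 1·44 = 44]
  66 = 1·44 + 22   → row C = row A − 1·row B = (22, 1, −1)   [check: 1·66 − 1·44 = 22]
  44 = 2·22 + 0   → remainder 0, stop. gcd = 22 (last nonzero row C).
So gcd(66, 44) = 22, with Bézout identity 1·66 − 1·44 = 22. Containment (⊇): the Bézout identity exhibits 22 as an element of (66, 44), giving (22) ⊆ (66, 44). Containment (⊆): since 22 | 66 and 22 | 44 (66 = 22·3, 44 = 22·2), every Z-linear combination of 66 and 44 is divisible by 22, so (66, 44) ⊆ (22). Therefore (66, 44) = (22), d = 22.

Final answer: (66, 44) = (22); d = 22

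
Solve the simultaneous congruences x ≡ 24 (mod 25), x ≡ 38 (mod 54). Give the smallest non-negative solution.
x ≡ 524 (mod 1350); the representative in [0, 1350) is 524

The moduli 25, 54 are pairwise coprime, so by the CRT there is a unique solution mod 25·54 = 1350.
Solve by successive substitution. Start with x ≡ 24 (mod 25).
  Combine with x ≡ 38 (mod 54): write x = 24 + 25·t and require 24 + 25·t ≡ 38 (mod 54), i.e. 25·t ≡ 38 − 24 ≡ 14 (mod 54). Since 25^(−1) ≡ 13 (mod 54), t ≡ 13·14 ≡ 20 (mod 54). So x ≡ 24 + 25·20 = 524 (mod 1350).
Unique solution in [0, 1350): x = 524.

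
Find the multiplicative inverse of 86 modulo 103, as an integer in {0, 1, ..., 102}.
86^(−1) ≡ 6 (mod 103)

Apply the extended Euclidean algorithm to (103, 86), tracking rows (r, s, t) with s·103 + t·86 = r. Each division r_prev = q·r_cur + r_new produces the new row as (previous row) − q·(current row):
  row A: (103, 1, 0)   [1·103 + 0·86 = 103]
  row B: (86, 0, 1)   [0·103 + 1·86 = 86]
  103 = 1·86 + 17   → row C = row A − 1·row B = (17, 1, −1)   [check: 1·103 − 1·86 = 17]
  86 = 5·17 + 1   → row D = row B − 5·row C = (1, −5, 6)   [check: −5·103 + 6·86 = 1]
  17 = 17·1 + 0   → remainder 0, stop. gcd = 1 (last nonzero row D).
The gcd is 1, so 86 is invertible mod 103. The last nonzero row gives −5·103 + 6·86 = 1, so t = 6. So 86^(−1) ≡ 6 (mod 103). Verify: 86 · 6 = 516 ≡ 1 (mod 103). ✓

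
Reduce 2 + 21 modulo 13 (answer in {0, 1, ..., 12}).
Reduce the summands first: 21 ≡ 8 (mod 13), so 2 + 21 ≡ 2 + 8 (mod 13). 2 + 8 = 10; 10 = 0·13 + 10, so (2 + 21) mod 13 = 10.

Final answer: 10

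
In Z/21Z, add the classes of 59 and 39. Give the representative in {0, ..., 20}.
14

Reduce the summands first: 59 ≡ 17, 39 ≡ 18 (mod 21), so 59 + 39 ≡ 17 + 18 (mod 21). 17 + 18 = 35; 35 = 1·21 + 14, so (59 + 39) mod 21 = 14.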